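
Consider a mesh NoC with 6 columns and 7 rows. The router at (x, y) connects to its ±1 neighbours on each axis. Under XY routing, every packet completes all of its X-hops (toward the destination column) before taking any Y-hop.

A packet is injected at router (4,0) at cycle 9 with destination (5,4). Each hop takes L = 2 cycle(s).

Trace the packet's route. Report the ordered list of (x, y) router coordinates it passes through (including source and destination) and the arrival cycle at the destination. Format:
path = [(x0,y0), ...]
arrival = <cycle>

path = [(4,0), (5,0), (5,1), (5,2), (5,3), (5,4)]
arrival = 19

src (4,0)  cyc=9
E→(5,0)  cyc=11
N→(5,1)  cyc=13
N→(5,2)  cyc=15
N→(5,3)  cyc=17
N→(5,4)  cyc=19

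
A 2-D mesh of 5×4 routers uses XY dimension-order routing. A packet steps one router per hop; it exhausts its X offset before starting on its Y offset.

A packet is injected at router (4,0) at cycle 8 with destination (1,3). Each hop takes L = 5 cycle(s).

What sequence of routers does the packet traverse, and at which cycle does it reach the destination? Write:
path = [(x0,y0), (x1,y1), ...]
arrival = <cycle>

hop 0: (4,0) @ cyc 8
hop 1: (3,0) @ cyc 13  [W]
hop 2: (2,0) @ cyc 18  [W]
hop 3: (1,0) @ cyc 23  [W]
hop 4: (1,1) @ cyc 28  [N]
hop 5: (1,2) @ cyc 33  [N]
hop 6: (1,3) @ cyc 38  [N]

path = [(4,0), (3,0), (2,0), (1,0), (1,1), (1,2), (1,3)]
arrival = 38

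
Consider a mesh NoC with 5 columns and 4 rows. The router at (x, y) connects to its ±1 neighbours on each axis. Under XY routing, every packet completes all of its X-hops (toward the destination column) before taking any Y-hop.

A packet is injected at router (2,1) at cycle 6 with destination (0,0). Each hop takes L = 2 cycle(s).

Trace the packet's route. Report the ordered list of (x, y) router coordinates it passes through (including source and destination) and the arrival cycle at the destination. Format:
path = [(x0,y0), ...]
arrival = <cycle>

path = [(2,1), (1,1), (0,1), (0,0)]
arrival = 12

hop 0: (2,1) @ cyc 6
hop 1: (1,1) @ cyc 8  [W]
hop 2: (0,1) @ cyc 10  [W]
hop 3: (0,0) @ cyc 12  [S]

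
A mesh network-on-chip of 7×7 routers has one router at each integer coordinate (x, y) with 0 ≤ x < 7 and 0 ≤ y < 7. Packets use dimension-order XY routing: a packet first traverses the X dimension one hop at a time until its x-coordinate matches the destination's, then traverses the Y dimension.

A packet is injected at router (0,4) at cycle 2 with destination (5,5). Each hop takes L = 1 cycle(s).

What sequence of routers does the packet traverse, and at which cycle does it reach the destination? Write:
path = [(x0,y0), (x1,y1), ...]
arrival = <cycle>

src (0,4)  cyc=2
E→(1,4)  cyc=3
E→(2,4)  cyc=4
E→(3,4)  cyc=5
E→(4,4)  cyc=6
E→(5,4)  cyc=7
N→(5,5)  cyc=8

path = [(0,4), (1,4), (2,4), (3,4), (4,4), (5,4), (5,5)]
arrival = 8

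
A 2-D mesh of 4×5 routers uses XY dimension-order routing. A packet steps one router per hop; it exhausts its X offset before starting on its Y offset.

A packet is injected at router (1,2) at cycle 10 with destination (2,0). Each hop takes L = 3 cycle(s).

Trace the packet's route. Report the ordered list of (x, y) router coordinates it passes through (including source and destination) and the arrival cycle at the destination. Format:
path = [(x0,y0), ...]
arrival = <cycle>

path = [(1,2), (2,2), (2,1), (2,0)]
arrival = 19

  0. router=(1,2) cycle=10 (inject)
  1. router=(2,2) cycle=13 dir=E
  2. router=(2,1) cycle=16 dir=S
  3. router=(2,0) cycle=19 dir=S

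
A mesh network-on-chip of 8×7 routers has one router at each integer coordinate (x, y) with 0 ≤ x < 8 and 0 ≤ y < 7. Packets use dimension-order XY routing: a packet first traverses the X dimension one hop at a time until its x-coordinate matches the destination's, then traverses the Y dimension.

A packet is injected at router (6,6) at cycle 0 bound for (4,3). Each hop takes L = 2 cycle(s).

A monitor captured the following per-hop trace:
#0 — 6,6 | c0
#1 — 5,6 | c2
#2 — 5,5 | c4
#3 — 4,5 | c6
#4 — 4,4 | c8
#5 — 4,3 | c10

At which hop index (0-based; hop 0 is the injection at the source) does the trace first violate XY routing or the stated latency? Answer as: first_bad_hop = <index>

first_bad_hop = 2

  1: Δx=-1 Δy=+0 Δt=2 [ok]
  2: Δx=+0 Δy=-1 Δt=2 [BAD: Y-move but x=5≠4]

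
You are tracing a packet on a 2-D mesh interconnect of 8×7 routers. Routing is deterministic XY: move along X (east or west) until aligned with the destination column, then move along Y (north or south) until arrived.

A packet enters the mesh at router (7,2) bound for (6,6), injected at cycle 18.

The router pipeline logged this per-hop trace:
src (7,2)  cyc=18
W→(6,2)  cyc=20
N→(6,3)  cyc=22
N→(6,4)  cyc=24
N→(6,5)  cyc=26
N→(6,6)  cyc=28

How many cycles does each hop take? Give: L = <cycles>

L = 2

Δcyc across hop 0→1: 20 − 18 = 2.
Per-hop latency L = Δcyc = 2.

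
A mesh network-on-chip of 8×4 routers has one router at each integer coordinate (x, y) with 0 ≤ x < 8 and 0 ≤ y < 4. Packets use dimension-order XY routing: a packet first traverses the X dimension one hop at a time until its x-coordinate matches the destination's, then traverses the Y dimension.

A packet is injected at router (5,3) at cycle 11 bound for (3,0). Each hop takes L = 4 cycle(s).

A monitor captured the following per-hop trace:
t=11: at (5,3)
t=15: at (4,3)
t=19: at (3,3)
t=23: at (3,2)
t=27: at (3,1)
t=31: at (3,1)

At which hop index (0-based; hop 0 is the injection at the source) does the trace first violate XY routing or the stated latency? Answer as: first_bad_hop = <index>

first_bad_hop = 5

[1] (-1,+0) / 4c ⇒ ok
[2] (-1,+0) / 4c ⇒ ok
[3] (+0,-1) / 4c ⇒ ok
[4] (+0,-1) / 4c ⇒ ok
[5] (+0,+0) / 4c ⇒ BAD: non-unit step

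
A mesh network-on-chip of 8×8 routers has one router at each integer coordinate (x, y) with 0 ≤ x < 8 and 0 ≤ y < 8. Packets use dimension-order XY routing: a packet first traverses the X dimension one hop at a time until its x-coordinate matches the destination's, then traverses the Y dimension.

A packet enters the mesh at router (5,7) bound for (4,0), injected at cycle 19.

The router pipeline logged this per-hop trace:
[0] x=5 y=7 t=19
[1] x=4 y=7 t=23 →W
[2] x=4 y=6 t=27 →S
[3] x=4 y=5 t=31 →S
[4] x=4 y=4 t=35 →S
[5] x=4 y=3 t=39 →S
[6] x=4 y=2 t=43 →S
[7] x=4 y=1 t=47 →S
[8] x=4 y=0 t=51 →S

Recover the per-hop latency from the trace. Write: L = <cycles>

L = 4

Δcyc across hop 0→1: 23 − 19 = 4.
That increment is L by definition: L = 4.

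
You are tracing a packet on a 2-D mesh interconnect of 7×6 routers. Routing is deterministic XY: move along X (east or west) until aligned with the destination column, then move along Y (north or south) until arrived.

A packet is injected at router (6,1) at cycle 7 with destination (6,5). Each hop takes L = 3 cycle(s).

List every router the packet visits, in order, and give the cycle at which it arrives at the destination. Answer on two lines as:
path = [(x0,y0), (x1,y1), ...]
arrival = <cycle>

path = [(6,1), (6,2), (6,3), (6,4), (6,5)]
arrival = 19

#0 — 6,1 | c7
#1 — 6,2 | c10 | N
#2 — 6,3 | c13 | N
#3 — 6,4 | c16 | N
#4 — 6,5 | c19 | N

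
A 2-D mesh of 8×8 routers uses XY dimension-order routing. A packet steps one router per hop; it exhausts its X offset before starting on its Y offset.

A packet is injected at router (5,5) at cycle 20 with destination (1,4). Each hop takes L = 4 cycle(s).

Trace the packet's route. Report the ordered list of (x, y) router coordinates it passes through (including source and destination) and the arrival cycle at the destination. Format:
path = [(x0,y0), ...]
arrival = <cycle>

  0. router=(5,5) cycle=20 (inject)
  1. router=(4,5) cycle=24 dir=W
  2. router=(3,5) cycle=28 dir=W
  3. router=(2,5) cycle=32 dir=W
  4. router=(1,5) cycle=36 dir=W
  5. router=(1,4) cycle=40 dir=S

path = [(5,5), (4,5), (3,5), (2,5), (1,5), (1,4)]
arrival = 40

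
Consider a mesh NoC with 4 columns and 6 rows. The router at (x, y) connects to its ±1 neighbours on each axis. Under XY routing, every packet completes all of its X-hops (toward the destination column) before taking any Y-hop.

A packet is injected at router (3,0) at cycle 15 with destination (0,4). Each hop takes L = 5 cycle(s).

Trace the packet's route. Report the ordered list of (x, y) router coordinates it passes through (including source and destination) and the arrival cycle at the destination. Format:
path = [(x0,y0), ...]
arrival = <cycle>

hop 0: (3,0) @ cyc 15
hop 1: (2,0) @ cyc 20  [W]
hop 2: (1,0) @ cyc 25  [W]
hop 3: (0,0) @ cyc 30  [W]
hop 4: (0,1) @ cyc 35  [N]
hop 5: (0,2) @ cyc 40  [N]
hop 6: (0,3) @ cyc 45  [N]
hop 7: (0,4) @ cyc 50  [N]

path = [(3,0), (2,0), (1,0), (0,0), (0,1), (0,2), (0,3), (0,4)]
arrival = 50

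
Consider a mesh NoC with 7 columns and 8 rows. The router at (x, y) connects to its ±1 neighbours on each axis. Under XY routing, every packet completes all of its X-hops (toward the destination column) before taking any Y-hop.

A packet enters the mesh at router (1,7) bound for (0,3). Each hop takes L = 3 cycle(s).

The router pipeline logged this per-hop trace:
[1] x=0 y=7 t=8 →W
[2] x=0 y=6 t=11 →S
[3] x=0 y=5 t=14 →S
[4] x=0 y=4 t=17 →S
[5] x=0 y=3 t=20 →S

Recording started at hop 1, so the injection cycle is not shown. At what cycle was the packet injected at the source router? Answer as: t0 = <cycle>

t0 = 5

Hop 1 reached at cycle 8; hop k is at t0 + k·L.
Therefore t0 = 8 − L = 5.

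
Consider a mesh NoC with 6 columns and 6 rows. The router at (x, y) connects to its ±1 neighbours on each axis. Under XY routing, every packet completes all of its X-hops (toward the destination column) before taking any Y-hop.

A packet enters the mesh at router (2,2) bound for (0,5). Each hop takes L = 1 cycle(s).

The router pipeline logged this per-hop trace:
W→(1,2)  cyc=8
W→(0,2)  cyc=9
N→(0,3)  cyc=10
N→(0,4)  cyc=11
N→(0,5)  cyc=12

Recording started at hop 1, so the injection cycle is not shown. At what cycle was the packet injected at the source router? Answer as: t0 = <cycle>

t0 = 7

At hop 1 the cycle is 8; in general cyc_k = t0 + kL.
t0 = cyc[1] − L = 8 − 1 = 7.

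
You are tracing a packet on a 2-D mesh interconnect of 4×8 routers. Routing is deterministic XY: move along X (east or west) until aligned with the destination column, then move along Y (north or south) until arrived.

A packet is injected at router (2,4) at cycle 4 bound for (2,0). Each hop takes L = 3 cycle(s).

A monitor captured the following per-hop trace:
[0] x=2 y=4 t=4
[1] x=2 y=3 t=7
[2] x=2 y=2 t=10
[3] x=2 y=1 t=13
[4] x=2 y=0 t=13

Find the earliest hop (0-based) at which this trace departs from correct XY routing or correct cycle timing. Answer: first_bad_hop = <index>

first_bad_hop = 4

[1] (+0,-1) / 3c ⇒ ok
[2] (+0,-1) / 3c ⇒ ok
[3] (+0,-1) / 3c ⇒ ok
[4] (+0,-1) / 0c ⇒ BAD: Δcyc=0≠L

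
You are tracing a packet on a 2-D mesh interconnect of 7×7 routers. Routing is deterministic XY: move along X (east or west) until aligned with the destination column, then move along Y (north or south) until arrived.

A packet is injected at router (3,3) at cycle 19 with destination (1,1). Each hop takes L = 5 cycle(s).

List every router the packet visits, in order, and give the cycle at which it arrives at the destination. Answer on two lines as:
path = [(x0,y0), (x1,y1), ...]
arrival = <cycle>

path = [(3,3), (2,3), (1,3), (1,2), (1,1)]
arrival = 39

src (3,3)  cyc=19
W→(2,3)  cyc=24
W→(1,3)  cyc=29
S→(1,2)  cyc=34
S→(1,1)  cyc=39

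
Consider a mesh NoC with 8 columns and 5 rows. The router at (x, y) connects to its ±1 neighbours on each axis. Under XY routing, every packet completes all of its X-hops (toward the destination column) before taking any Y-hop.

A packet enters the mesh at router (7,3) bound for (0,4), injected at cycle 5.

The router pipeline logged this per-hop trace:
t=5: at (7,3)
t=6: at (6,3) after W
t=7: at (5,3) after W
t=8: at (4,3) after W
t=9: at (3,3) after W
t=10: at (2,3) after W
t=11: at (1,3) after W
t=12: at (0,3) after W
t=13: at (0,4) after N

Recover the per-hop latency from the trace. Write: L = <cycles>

cyc[1] − cyc[0] = 6 − 5 = 1.
That increment is L by definition: L = 1.

L = 1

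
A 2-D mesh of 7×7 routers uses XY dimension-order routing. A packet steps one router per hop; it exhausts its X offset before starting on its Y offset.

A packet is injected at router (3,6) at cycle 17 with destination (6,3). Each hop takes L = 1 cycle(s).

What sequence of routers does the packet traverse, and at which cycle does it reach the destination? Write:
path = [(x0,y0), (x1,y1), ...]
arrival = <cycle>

path = [(3,6), (4,6), (5,6), (6,6), (6,5), (6,4), (6,3)]
arrival = 23

t=17: at (3,6)
t=18: at (4,6) after E
t=19: at (5,6) after E
t=20: at (6,6) after E
t=21: at (6,5) after S
t=22: at (6,4) after S
t=23: at (6,3) after S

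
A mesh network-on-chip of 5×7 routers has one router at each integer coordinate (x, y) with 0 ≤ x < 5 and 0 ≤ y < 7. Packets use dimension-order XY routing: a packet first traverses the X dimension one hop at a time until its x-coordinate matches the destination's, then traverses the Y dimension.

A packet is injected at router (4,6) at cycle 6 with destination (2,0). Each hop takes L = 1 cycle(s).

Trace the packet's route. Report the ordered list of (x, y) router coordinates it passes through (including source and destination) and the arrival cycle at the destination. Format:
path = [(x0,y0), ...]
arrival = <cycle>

  0. router=(4,6) cycle=6 (inject)
  1. router=(3,6) cycle=7 dir=W
  2. router=(2,6) cycle=8 dir=W
  3. router=(2,5) cycle=9 dir=S
  4. router=(2,4) cycle=10 dir=S
  5. router=(2,3) cycle=11 dir=S
  6. router=(2,2) cycle=12 dir=S
  7. router=(2,1) cycle=13 dir=S
  8. router=(2,0) cycle=14 dir=S

path = [(4,6), (3,6), (2,6), (2,5), (2,4), (2,3), (2,2), (2,1), (2,0)]
arrival = 14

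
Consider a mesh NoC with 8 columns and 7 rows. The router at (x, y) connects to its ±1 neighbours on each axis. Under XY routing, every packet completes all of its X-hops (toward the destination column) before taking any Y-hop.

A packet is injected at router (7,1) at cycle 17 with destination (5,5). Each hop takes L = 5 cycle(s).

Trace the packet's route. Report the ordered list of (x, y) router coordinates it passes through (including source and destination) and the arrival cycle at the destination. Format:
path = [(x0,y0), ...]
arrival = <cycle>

path = [(7,1), (6,1), (5,1), (5,2), (5,3), (5,4), (5,5)]
arrival = 47

#0 — 7,1 | c17
#1 — 6,1 | c22 | W
#2 — 5,1 | c27 | W
#3 — 5,2 | c32 | N
#4 — 5,3 | c37 | N
#5 — 5,4 | c42 | N
#6 — 5,5 | c47 | N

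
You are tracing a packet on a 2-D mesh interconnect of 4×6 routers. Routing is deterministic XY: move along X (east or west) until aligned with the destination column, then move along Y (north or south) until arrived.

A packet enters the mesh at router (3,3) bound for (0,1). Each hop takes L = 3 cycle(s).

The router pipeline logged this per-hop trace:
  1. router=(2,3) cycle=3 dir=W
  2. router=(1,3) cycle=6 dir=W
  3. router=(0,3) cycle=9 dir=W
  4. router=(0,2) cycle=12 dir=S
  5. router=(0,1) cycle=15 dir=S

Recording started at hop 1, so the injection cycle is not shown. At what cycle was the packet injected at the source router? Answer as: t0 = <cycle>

Hop 1 reached at cycle 3; hop k is at t0 + k·L.
Subtract one hop: t0 = 3 − 3 = 0.

t0 = 0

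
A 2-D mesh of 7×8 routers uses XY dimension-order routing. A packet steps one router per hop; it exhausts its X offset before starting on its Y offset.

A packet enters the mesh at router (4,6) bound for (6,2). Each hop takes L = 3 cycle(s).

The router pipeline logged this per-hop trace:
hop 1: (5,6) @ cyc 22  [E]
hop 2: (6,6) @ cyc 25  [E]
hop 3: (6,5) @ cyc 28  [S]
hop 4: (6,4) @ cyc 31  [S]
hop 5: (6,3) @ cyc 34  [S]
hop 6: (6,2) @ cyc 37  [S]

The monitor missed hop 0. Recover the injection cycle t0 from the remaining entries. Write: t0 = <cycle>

t0 = 19

cyc[1] = 22 and cyc[k] = t0 + k·L for every k.
Subtract one hop: t0 = 22 − 3 = 19.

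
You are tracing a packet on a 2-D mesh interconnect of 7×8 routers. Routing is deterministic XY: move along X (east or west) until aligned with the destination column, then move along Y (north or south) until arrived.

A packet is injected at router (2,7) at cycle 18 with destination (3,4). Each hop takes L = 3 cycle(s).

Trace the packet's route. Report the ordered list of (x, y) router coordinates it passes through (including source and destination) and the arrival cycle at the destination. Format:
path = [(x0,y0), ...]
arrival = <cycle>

path = [(2,7), (3,7), (3,6), (3,5), (3,4)]
arrival = 30

t=18: at (2,7)
t=21: at (3,7) after E
t=24: at (3,6) after S
t=27: at (3,5) after S
t=30: at (3,4) after S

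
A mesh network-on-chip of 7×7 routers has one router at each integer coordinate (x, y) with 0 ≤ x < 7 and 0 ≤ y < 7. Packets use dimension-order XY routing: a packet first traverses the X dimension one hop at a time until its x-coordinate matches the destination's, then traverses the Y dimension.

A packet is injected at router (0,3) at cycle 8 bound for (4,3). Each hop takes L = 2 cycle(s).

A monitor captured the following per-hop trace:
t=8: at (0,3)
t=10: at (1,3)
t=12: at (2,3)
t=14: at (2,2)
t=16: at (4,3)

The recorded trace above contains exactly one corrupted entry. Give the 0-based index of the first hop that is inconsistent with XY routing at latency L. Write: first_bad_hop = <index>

  1: Δx=+1 Δy=+0 Δt=2 [ok]
  2: Δx=+1 Δy=+0 Δt=2 [ok]
  3: Δx=+0 Δy=-1 Δt=2 [BAD: Y-move but x=2≠4]

first_bad_hop = 3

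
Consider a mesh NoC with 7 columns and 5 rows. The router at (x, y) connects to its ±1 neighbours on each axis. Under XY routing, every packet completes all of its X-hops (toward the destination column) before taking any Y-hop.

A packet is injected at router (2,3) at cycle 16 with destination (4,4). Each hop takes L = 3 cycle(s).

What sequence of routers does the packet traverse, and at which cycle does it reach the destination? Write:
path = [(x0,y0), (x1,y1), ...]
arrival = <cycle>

#0 — 2,3 | c16
#1 — 3,3 | c19 | E
#2 — 4,3 | c22 | E
#3 — 4,4 | c25 | N

path = [(2,3), (3,3), (4,3), (4,4)]
arrival = 25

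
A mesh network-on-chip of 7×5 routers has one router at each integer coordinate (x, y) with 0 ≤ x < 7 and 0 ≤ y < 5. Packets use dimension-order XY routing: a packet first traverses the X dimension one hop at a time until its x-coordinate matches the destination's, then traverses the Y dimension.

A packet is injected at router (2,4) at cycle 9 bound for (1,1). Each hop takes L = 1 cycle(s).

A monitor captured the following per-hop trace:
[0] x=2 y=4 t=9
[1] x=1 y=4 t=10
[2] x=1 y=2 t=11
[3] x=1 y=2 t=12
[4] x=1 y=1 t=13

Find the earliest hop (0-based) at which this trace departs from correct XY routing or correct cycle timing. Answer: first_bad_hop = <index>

first_bad_hop = 2

hop 1: step (-1,+0), +1 cyc — ok
hop 2: step (+0,-2), +1 cyc — BAD: non-unit step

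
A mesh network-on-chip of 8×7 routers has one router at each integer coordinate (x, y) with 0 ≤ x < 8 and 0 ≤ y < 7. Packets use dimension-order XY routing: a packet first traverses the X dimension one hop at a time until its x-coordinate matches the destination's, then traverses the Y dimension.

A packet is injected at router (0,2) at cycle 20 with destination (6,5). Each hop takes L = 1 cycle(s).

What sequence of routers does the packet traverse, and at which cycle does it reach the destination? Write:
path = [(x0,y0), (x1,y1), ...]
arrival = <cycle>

path = [(0,2), (1,2), (2,2), (3,2), (4,2), (5,2), (6,2), (6,3), (6,4), (6,5)]
arrival = 29

#0 — 0,2 | c20
#1 — 1,2 | c21 | E
#2 — 2,2 | c22 | E
#3 — 3,2 | c23 | E
#4 — 4,2 | c24 | E
#5 — 5,2 | c25 | E
#6 — 6,2 | c26 | E
#7 — 6,3 | c27 | N
#8 — 6,4 | c28 | N
#9 — 6,5 | c29 | N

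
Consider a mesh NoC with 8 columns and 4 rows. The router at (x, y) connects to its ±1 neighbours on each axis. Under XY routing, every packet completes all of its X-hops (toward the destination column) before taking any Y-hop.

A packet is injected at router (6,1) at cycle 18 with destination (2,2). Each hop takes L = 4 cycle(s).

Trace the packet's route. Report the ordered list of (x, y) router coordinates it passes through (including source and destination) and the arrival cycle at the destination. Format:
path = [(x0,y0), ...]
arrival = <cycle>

[0] x=6 y=1 t=18
[1] x=5 y=1 t=22 →W
[2] x=4 y=1 t=26 →W
[3] x=3 y=1 t=30 →W
[4] x=2 y=1 t=34 →W
[5] x=2 y=2 t=38 →N

path = [(6,1), (5,1), (4,1), (3,1), (2,1), (2,2)]
arrival = 38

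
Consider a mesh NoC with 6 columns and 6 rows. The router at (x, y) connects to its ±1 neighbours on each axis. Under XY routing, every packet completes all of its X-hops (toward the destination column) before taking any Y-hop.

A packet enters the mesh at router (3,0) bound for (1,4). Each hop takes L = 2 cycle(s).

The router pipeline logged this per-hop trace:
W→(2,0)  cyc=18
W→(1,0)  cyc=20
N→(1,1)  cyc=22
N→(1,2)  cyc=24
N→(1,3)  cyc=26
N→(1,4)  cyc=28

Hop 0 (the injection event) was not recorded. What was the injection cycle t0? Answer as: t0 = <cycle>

At hop 1 the cycle is 18; in general cyc_k = t0 + kL.
So t0 = 18 − 1·2 = 16.

t0 = 16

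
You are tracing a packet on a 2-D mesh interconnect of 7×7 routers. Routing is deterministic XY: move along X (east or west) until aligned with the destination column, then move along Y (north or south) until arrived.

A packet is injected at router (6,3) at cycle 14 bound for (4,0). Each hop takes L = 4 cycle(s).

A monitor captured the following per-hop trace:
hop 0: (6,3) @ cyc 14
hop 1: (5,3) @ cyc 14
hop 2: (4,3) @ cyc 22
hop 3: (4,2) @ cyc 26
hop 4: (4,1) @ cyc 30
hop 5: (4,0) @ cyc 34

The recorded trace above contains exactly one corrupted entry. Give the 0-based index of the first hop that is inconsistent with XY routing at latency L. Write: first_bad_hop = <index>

check 1→ d=(-1,0) cyc+0: BAD: Δcyc=0≠L

first_bad_hop = 1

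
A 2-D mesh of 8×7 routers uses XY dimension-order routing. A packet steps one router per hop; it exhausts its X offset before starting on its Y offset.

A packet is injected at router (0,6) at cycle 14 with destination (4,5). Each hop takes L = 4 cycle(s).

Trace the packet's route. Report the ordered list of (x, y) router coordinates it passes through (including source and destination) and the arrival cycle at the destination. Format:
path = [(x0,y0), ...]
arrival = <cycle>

path = [(0,6), (1,6), (2,6), (3,6), (4,6), (4,5)]
arrival = 34

hop 0: (0,6) @ cyc 14
hop 1: (1,6) @ cyc 18  [E]
hop 2: (2,6) @ cyc 22  [E]
hop 3: (3,6) @ cyc 26  [E]
hop 4: (4,6) @ cyc 30  [E]
hop 5: (4,5) @ cyc 34  [S]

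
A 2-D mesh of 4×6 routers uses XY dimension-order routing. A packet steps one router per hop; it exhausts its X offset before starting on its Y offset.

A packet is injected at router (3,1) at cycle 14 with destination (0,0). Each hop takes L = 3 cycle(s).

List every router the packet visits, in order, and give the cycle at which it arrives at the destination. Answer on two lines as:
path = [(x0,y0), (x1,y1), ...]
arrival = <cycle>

path = [(3,1), (2,1), (1,1), (0,1), (0,0)]
arrival = 26

  0. router=(3,1) cycle=14 (inject)
  1. router=(2,1) cycle=17 dir=W
  2. router=(1,1) cycle=20 dir=W
  3. router=(0,1) cycle=23 dir=W
  4. router=(0,0) cycle=26 dir=S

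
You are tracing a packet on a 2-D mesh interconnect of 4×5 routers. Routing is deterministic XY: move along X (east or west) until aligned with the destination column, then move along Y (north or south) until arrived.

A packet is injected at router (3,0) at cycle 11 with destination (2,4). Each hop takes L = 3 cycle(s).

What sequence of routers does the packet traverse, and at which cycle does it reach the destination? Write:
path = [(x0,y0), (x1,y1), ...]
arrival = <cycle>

path = [(3,0), (2,0), (2,1), (2,2), (2,3), (2,4)]
arrival = 26

#0 — 3,0 | c11
#1 — 2,0 | c14 | W
#2 — 2,1 | c17 | N
#3 — 2,2 | c20 | N
#4 — 2,3 | c23 | N
#5 — 2,4 | c26 | N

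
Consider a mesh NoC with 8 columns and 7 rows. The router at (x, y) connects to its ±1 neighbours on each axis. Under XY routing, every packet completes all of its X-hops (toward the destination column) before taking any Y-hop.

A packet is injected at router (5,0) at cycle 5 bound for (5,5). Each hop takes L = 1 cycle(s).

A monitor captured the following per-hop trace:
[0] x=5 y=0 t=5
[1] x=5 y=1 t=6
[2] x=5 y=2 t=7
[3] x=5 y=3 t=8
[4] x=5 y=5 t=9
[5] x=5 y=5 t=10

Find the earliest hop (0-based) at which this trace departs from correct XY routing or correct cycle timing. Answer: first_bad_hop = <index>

first_bad_hop = 4

  1: Δx=+0 Δy=+1 Δt=1 [ok]
  2: Δx=+0 Δy=+1 Δt=1 [ok]
  3: Δx=+0 Δy=+1 Δt=1 [ok]
  4: Δx=+0 Δy=+2 Δt=1 [BAD: non-unit step]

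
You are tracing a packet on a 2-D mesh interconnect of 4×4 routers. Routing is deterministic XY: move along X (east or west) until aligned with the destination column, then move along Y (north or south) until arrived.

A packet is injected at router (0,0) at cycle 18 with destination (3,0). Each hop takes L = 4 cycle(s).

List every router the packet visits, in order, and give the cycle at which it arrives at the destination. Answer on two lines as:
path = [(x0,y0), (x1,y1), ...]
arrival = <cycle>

path = [(0,0), (1,0), (2,0), (3,0)]
arrival = 30

  0. router=(0,0) cycle=18 (inject)
  1. router=(1,0) cycle=22 dir=E
  2. router=(2,0) cycle=26 dir=E
  3. router=(3,0) cycle=30 dir=E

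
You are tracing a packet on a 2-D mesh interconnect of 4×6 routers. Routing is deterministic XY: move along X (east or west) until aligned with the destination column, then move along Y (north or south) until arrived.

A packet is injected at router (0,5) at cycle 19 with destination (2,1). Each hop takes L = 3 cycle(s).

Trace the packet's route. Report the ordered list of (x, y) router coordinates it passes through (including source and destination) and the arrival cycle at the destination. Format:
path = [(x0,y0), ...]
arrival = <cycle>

hop 0: (0,5) @ cyc 19
hop 1: (1,5) @ cyc 22  [E]
hop 2: (2,5) @ cyc 25  [E]
hop 3: (2,4) @ cyc 28  [S]
hop 4: (2,3) @ cyc 31  [S]
hop 5: (2,2) @ cyc 34  [S]
hop 6: (2,1) @ cyc 37  [S]

path = [(0,5), (1,5), (2,5), (2,4), (2,3), (2,2), (2,1)]
arrival = 37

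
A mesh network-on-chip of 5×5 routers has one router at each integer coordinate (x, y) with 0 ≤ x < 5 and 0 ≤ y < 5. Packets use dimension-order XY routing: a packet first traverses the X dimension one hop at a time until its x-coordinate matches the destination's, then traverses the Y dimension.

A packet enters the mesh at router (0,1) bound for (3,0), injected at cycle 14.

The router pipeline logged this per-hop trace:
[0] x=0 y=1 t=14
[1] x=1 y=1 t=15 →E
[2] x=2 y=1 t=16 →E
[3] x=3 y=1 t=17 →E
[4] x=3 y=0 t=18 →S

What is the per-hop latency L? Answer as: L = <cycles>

L = 1

Between hops 0 and 1 the cycle counter advances 15 − 14 = 1.
Per-hop latency L = Δcyc = 1.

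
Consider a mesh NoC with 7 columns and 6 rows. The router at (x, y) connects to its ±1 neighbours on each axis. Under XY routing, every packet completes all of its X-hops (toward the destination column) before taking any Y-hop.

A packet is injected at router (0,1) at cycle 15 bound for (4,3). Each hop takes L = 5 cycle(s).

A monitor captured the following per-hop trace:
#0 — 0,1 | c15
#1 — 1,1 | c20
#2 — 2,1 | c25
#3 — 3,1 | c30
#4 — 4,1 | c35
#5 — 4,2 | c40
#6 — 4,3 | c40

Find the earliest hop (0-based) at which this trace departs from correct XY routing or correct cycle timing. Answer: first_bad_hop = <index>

first_bad_hop = 6

[1] (+1,+0) / 5c ⇒ ok
[2] (+1,+0) / 5c ⇒ ok
[3] (+1,+0) / 5c ⇒ ok
[4] (+1,+0) / 5c ⇒ ok
[5] (+0,+1) / 5c ⇒ ok
[6] (+0,+1) / 0c ⇒ BAD: Δcyc=0≠L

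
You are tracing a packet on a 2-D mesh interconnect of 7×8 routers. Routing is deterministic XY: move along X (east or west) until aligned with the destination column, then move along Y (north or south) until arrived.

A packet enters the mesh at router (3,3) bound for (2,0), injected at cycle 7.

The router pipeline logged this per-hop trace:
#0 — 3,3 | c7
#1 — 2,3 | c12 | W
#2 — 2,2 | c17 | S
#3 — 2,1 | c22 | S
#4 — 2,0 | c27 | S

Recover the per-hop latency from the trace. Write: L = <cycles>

L = 5

Δcyc across hop 0→1: 12 − 7 = 5.
Per-hop latency L = Δcyc = 5.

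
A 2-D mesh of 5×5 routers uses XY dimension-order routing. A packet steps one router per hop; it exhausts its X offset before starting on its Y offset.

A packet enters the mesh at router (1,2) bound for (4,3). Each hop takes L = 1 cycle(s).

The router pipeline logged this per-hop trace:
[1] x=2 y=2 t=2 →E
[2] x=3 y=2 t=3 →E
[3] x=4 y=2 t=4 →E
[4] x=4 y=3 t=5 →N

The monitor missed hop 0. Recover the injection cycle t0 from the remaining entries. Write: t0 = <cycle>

t0 = 1

Hop 1 reached at cycle 2; hop k is at t0 + k·L.
Subtract one hop: t0 = 2 − 1 = 1.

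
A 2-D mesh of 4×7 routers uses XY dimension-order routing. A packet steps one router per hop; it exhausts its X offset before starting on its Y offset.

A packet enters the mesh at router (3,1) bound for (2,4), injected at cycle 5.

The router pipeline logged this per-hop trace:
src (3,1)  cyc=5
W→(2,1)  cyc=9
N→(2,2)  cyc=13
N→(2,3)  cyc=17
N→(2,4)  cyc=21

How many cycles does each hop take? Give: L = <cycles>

L = 4

From hop 0 (5) to hop 1 (9): +4 cycles.
One hop costs L cycles, so L = 4.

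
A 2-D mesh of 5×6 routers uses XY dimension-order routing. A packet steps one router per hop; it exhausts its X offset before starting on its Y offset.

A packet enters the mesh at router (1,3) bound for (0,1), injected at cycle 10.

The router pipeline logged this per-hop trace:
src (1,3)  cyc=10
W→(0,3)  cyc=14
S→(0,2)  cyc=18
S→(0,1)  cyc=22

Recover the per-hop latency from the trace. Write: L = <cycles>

L = 4

From hop 0 (10) to hop 1 (14): +4 cycles.
Each hop adds L, hence L = 4.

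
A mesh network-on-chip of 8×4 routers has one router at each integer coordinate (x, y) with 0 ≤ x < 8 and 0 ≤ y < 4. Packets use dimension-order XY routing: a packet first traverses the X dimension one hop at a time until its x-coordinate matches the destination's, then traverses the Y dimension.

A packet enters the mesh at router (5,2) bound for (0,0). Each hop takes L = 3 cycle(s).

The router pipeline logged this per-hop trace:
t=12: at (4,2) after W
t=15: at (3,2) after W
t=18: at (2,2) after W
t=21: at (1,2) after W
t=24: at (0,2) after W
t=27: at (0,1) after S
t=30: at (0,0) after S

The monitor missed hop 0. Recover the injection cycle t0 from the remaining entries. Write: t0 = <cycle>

Hop 1 reached at cycle 12; hop k is at t0 + k·L.
Subtract one hop: t0 = 12 − 3 = 9.

t0 = 9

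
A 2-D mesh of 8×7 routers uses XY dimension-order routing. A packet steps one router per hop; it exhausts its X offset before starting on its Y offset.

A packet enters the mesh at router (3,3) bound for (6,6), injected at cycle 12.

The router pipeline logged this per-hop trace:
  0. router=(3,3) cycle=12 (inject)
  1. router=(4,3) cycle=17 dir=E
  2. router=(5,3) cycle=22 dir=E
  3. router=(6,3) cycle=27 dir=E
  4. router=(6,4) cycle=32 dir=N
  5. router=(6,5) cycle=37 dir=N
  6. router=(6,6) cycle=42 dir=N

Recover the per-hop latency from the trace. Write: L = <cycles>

L = 5

cyc[1] − cyc[0] = 17 − 12 = 5.
Each hop adds L, hence L = 5.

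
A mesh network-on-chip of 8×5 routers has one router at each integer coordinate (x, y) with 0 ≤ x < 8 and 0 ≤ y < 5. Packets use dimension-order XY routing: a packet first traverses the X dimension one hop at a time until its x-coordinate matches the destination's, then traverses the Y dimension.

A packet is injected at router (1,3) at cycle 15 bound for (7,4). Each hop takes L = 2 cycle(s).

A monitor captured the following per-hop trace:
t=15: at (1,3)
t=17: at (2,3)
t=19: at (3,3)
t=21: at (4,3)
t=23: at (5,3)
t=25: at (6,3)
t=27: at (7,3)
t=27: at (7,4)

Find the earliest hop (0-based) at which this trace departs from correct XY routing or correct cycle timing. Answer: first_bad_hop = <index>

first_bad_hop = 7

hop 1: step (+1,+0), +2 cyc — ok
hop 2: step (+1,+0), +2 cyc — ok
hop 3: step (+1,+0), +2 cyc — ok
hop 4: step (+1,+0), +2 cyc — ok
hop 5: step (+1,+0), +2 cyc — ok
hop 6: step (+1,+0), +2 cyc — ok
hop 7: step (+0,+1), +0 cyc — BAD: Δcyc=0≠L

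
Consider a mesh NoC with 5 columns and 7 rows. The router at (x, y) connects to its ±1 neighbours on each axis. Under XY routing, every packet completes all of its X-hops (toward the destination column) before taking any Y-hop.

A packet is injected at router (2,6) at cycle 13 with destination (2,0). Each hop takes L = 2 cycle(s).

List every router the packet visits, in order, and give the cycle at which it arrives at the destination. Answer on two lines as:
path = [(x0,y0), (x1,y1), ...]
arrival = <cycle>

[0] x=2 y=6 t=13
[1] x=2 y=5 t=15 →S
[2] x=2 y=4 t=17 →S
[3] x=2 y=3 t=19 →S
[4] x=2 y=2 t=21 →S
[5] x=2 y=1 t=23 →S
[6] x=2 y=0 t=25 →S

path = [(2,6), (2,5), (2,4), (2,3), (2,2), (2,1), (2,0)]
arrival = 25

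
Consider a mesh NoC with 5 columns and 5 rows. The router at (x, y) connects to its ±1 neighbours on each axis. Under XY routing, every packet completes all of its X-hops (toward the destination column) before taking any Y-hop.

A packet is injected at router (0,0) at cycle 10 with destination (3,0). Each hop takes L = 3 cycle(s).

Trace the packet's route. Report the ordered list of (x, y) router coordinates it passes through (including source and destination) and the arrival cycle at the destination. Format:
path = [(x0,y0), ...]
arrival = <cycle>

#0 — 0,0 | c10
#1 — 1,0 | c13 | E
#2 — 2,0 | c16 | E
#3 — 3,0 | c19 | E

path = [(0,0), (1,0), (2,0), (3,0)]
arrival = 19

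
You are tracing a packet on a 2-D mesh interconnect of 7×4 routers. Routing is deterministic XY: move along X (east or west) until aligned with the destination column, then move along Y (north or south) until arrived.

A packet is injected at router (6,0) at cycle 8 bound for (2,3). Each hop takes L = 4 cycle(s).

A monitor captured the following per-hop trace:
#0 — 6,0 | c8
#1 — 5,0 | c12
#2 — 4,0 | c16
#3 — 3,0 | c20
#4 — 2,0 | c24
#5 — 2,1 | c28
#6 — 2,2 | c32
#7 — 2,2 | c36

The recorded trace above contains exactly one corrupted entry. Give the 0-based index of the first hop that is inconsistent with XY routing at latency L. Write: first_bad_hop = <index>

first_bad_hop = 7

hop 1: step (-1,+0), +4 cyc — ok
hop 2: step (-1,+0), +4 cyc — ok
hop 3: step (-1,+0), +4 cyc — ok
hop 4: step (-1,+0), +4 cyc — ok
hop 5: step (+0,+1), +4 cyc — ok
hop 6: step (+0,+1), +4 cyc — ok
hop 7: step (+0,+0), +4 cyc — BAD: non-unit step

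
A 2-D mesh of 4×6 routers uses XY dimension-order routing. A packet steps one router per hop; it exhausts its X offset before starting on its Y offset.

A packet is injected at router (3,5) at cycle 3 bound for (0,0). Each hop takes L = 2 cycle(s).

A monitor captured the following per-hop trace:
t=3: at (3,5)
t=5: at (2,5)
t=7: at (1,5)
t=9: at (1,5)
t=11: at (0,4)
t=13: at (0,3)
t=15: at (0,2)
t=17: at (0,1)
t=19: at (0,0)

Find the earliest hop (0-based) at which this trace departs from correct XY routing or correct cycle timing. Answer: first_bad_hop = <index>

first_bad_hop = 3

[1] (-1,+0) / 2c ⇒ ok
[2] (-1,+0) / 2c ⇒ ok
[3] (+0,+0) / 2c ⇒ BAD: non-unit step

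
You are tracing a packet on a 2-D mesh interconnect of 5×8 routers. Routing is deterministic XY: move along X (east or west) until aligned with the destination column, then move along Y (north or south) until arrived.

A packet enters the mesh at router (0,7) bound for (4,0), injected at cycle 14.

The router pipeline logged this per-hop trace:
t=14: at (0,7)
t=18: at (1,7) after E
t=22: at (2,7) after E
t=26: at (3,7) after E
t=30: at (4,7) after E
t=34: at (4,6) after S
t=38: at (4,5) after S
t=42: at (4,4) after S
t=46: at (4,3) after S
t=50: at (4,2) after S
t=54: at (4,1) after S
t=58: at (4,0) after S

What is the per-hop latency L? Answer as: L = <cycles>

Between hops 0 and 1 the cycle counter advances 18 − 14 = 4.
One hop costs L cycles, so L = 4.

L = 4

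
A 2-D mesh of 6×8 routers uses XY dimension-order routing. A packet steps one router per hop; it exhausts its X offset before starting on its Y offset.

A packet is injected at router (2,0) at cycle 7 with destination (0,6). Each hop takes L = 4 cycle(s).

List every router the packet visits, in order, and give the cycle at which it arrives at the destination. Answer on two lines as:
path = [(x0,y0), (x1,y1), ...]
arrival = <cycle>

  0. router=(2,0) cycle=7 (inject)
  1. router=(1,0) cycle=11 dir=W
  2. router=(0,0) cycle=15 dir=W
  3. router=(0,1) cycle=19 dir=N
  4. router=(0,2) cycle=23 dir=N
  5. router=(0,3) cycle=27 dir=N
  6. router=(0,4) cycle=31 dir=N
  7. router=(0,5) cycle=35 dir=N
  8. router=(0,6) cycle=39 dir=N

path = [(2,0), (1,0), (0,0), (0,1), (0,2), (0,3), (0,4), (0,5), (0,6)]
arrival = 39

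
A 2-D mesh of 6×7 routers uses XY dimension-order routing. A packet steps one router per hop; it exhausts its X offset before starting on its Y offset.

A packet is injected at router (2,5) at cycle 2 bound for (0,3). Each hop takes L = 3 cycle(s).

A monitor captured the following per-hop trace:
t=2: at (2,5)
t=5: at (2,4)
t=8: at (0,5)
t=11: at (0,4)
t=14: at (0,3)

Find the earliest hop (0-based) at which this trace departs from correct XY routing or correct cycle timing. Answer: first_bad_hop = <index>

first_bad_hop = 1

hop 1: step (+0,-1), +3 cyc — BAD: Y-move but x=2≠0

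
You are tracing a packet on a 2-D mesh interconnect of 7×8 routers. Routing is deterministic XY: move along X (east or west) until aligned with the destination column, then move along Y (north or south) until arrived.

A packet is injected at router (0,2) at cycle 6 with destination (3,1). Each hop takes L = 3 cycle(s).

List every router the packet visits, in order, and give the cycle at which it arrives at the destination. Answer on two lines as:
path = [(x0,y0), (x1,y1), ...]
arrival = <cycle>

hop 0: (0,2) @ cyc 6
hop 1: (1,2) @ cyc 9  [E]
hop 2: (2,2) @ cyc 12  [E]
hop 3: (3,2) @ cyc 15  [E]
hop 4: (3,1) @ cyc 18  [S]

path = [(0,2), (1,2), (2,2), (3,2), (3,1)]
arrival = 18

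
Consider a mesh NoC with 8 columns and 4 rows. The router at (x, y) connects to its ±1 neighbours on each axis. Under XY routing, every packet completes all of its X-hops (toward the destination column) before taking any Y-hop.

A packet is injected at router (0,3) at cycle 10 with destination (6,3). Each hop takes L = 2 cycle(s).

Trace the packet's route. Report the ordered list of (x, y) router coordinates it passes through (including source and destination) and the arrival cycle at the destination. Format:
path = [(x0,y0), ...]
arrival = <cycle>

path = [(0,3), (1,3), (2,3), (3,3), (4,3), (5,3), (6,3)]
arrival = 22

[0] x=0 y=3 t=10
[1] x=1 y=3 t=12 →E
[2] x=2 y=3 t=14 →E
[3] x=3 y=3 t=16 →E
[4] x=4 y=3 t=18 →E
[5] x=5 y=3 t=20 →E
[6] x=6 y=3 t=22 →E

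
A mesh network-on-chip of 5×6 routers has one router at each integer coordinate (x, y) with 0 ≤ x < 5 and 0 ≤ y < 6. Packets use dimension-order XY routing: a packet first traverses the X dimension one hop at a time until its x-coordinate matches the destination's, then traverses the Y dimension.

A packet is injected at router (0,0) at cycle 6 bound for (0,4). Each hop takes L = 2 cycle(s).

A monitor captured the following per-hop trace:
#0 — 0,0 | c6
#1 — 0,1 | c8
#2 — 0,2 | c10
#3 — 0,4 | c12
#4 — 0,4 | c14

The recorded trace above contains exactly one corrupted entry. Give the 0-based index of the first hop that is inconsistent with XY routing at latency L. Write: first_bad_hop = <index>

first_bad_hop = 3

[1] (+0,+1) / 2c ⇒ ok
[2] (+0,+1) / 2c ⇒ ok
[3] (+0,+2) / 2c ⇒ BAD: non-unit step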